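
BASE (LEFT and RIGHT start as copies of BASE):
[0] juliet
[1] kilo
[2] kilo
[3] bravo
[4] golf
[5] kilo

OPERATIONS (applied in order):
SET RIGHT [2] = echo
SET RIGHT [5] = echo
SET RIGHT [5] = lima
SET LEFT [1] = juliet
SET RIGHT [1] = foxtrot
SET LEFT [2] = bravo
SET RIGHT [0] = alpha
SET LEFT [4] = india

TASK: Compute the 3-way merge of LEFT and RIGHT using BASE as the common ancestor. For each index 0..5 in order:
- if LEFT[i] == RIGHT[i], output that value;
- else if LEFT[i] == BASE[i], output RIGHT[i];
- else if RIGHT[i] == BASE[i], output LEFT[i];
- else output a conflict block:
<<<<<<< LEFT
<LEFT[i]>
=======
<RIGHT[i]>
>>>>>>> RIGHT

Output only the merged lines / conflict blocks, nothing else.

Answer: alpha
<<<<<<< LEFT
juliet
=======
foxtrot
>>>>>>> RIGHT
<<<<<<< LEFT
bravo
=======
echo
>>>>>>> RIGHT
bravo
india
lima

Derivation:
Final LEFT:  [juliet, juliet, bravo, bravo, india, kilo]
Final RIGHT: [alpha, foxtrot, echo, bravo, golf, lima]
i=0: L=juliet=BASE, R=alpha -> take RIGHT -> alpha
i=1: BASE=kilo L=juliet R=foxtrot all differ -> CONFLICT
i=2: BASE=kilo L=bravo R=echo all differ -> CONFLICT
i=3: L=bravo R=bravo -> agree -> bravo
i=4: L=india, R=golf=BASE -> take LEFT -> india
i=5: L=kilo=BASE, R=lima -> take RIGHT -> lima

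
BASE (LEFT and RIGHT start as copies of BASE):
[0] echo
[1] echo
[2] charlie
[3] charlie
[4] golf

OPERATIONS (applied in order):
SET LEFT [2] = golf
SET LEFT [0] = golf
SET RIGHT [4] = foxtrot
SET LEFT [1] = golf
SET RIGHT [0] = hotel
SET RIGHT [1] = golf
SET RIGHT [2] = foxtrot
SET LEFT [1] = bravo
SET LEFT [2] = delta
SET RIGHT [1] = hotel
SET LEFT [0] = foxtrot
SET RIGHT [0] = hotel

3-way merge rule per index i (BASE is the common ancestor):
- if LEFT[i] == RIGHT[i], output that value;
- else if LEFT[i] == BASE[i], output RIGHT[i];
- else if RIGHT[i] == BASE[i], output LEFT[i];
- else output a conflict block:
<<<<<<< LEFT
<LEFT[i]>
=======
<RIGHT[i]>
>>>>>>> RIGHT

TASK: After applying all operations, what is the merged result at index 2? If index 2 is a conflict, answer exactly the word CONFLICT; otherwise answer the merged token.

Final LEFT:  [foxtrot, bravo, delta, charlie, golf]
Final RIGHT: [hotel, hotel, foxtrot, charlie, foxtrot]
i=0: BASE=echo L=foxtrot R=hotel all differ -> CONFLICT
i=1: BASE=echo L=bravo R=hotel all differ -> CONFLICT
i=2: BASE=charlie L=delta R=foxtrot all differ -> CONFLICT
i=3: L=charlie R=charlie -> agree -> charlie
i=4: L=golf=BASE, R=foxtrot -> take RIGHT -> foxtrot
Index 2 -> CONFLICT

Answer: CONFLICT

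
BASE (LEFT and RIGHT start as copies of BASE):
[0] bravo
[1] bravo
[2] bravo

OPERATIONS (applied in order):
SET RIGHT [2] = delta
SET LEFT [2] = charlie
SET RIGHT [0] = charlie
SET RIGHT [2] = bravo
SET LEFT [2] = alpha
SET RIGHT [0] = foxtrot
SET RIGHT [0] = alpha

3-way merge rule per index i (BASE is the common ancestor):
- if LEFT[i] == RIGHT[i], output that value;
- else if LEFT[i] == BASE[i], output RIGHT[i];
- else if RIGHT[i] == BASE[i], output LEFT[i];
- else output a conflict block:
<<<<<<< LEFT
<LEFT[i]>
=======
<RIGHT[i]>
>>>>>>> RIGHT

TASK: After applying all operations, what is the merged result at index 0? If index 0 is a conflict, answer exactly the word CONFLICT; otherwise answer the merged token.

Answer: alpha

Derivation:
Final LEFT:  [bravo, bravo, alpha]
Final RIGHT: [alpha, bravo, bravo]
i=0: L=bravo=BASE, R=alpha -> take RIGHT -> alpha
i=1: L=bravo R=bravo -> agree -> bravo
i=2: L=alpha, R=bravo=BASE -> take LEFT -> alpha
Index 0 -> alpha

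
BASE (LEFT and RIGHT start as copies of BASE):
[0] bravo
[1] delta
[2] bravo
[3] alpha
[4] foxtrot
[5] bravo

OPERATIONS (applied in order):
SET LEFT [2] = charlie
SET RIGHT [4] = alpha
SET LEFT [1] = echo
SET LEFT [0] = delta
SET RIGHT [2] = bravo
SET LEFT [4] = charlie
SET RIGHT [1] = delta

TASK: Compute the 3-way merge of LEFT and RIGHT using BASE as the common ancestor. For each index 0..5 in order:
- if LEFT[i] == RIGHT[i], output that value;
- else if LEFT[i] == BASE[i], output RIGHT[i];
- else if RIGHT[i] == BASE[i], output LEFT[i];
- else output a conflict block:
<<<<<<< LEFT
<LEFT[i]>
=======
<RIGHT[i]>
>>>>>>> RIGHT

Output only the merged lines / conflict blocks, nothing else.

Answer: delta
echo
charlie
alpha
<<<<<<< LEFT
charlie
=======
alpha
>>>>>>> RIGHT
bravo

Derivation:
Final LEFT:  [delta, echo, charlie, alpha, charlie, bravo]
Final RIGHT: [bravo, delta, bravo, alpha, alpha, bravo]
i=0: L=delta, R=bravo=BASE -> take LEFT -> delta
i=1: L=echo, R=delta=BASE -> take LEFT -> echo
i=2: L=charlie, R=bravo=BASE -> take LEFT -> charlie
i=3: L=alpha R=alpha -> agree -> alpha
i=4: BASE=foxtrot L=charlie R=alpha all differ -> CONFLICT
i=5: L=bravo R=bravo -> agree -> bravo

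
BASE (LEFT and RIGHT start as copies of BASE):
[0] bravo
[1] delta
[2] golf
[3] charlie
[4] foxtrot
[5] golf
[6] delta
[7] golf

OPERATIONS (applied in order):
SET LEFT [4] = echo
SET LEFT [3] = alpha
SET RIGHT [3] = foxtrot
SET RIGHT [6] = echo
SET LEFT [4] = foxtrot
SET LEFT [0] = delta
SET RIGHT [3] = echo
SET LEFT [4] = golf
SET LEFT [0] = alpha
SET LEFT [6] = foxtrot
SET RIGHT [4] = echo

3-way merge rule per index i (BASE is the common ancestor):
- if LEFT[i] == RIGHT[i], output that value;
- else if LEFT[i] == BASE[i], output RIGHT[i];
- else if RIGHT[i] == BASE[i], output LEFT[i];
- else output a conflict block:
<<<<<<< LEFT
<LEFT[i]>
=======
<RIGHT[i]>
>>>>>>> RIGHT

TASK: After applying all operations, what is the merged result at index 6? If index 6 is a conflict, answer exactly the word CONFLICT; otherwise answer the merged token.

Final LEFT:  [alpha, delta, golf, alpha, golf, golf, foxtrot, golf]
Final RIGHT: [bravo, delta, golf, echo, echo, golf, echo, golf]
i=0: L=alpha, R=bravo=BASE -> take LEFT -> alpha
i=1: L=delta R=delta -> agree -> delta
i=2: L=golf R=golf -> agree -> golf
i=3: BASE=charlie L=alpha R=echo all differ -> CONFLICT
i=4: BASE=foxtrot L=golf R=echo all differ -> CONFLICT
i=5: L=golf R=golf -> agree -> golf
i=6: BASE=delta L=foxtrot R=echo all differ -> CONFLICT
i=7: L=golf R=golf -> agree -> golf
Index 6 -> CONFLICT

Answer: CONFLICT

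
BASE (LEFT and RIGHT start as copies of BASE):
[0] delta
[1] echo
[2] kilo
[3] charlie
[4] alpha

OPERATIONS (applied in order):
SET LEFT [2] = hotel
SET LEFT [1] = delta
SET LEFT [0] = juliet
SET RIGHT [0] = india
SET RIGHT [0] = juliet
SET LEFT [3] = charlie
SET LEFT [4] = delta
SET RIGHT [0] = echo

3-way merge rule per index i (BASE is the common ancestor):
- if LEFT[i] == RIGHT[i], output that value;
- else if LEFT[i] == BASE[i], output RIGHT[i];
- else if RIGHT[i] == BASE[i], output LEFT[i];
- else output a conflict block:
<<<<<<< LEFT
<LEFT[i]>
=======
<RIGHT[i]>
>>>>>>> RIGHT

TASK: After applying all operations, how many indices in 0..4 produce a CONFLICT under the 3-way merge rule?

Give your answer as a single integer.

Final LEFT:  [juliet, delta, hotel, charlie, delta]
Final RIGHT: [echo, echo, kilo, charlie, alpha]
i=0: BASE=delta L=juliet R=echo all differ -> CONFLICT
i=1: L=delta, R=echo=BASE -> take LEFT -> delta
i=2: L=hotel, R=kilo=BASE -> take LEFT -> hotel
i=3: L=charlie R=charlie -> agree -> charlie
i=4: L=delta, R=alpha=BASE -> take LEFT -> delta
Conflict count: 1

Answer: 1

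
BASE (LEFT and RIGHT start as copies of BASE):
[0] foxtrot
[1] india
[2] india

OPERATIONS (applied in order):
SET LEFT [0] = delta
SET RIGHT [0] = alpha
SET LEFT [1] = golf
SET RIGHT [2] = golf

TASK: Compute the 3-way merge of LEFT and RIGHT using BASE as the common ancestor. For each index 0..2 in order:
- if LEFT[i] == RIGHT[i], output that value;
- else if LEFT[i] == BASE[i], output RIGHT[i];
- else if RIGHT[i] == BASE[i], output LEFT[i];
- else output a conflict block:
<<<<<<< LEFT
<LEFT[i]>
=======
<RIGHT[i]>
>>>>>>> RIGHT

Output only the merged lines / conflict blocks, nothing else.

Final LEFT:  [delta, golf, india]
Final RIGHT: [alpha, india, golf]
i=0: BASE=foxtrot L=delta R=alpha all differ -> CONFLICT
i=1: L=golf, R=india=BASE -> take LEFT -> golf
i=2: L=india=BASE, R=golf -> take RIGHT -> golf

Answer: <<<<<<< LEFT
delta
=======
alpha
>>>>>>> RIGHT
golf
golf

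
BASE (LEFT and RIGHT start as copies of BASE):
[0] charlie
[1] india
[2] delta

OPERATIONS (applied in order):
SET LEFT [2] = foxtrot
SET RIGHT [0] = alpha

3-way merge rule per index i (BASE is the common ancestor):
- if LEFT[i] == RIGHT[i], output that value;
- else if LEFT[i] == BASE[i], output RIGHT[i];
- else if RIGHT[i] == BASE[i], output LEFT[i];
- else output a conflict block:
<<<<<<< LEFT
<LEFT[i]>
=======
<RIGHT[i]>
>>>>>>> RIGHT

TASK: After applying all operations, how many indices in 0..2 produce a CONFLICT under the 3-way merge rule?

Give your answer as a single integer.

Answer: 0

Derivation:
Final LEFT:  [charlie, india, foxtrot]
Final RIGHT: [alpha, india, delta]
i=0: L=charlie=BASE, R=alpha -> take RIGHT -> alpha
i=1: L=india R=india -> agree -> india
i=2: L=foxtrot, R=delta=BASE -> take LEFT -> foxtrot
Conflict count: 0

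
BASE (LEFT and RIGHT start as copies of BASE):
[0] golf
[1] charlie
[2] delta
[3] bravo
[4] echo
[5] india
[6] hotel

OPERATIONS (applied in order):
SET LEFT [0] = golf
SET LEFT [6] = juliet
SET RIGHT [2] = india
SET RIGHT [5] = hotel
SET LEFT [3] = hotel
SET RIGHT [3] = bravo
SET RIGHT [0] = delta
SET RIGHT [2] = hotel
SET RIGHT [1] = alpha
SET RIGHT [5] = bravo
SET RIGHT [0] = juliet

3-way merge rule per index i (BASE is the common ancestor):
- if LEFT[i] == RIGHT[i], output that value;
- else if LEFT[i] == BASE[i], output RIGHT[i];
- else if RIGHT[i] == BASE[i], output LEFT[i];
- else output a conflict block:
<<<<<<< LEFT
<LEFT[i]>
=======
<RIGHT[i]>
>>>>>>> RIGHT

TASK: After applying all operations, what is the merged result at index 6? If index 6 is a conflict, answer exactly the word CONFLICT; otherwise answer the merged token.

Final LEFT:  [golf, charlie, delta, hotel, echo, india, juliet]
Final RIGHT: [juliet, alpha, hotel, bravo, echo, bravo, hotel]
i=0: L=golf=BASE, R=juliet -> take RIGHT -> juliet
i=1: L=charlie=BASE, R=alpha -> take RIGHT -> alpha
i=2: L=delta=BASE, R=hotel -> take RIGHT -> hotel
i=3: L=hotel, R=bravo=BASE -> take LEFT -> hotel
i=4: L=echo R=echo -> agree -> echo
i=5: L=india=BASE, R=bravo -> take RIGHT -> bravo
i=6: L=juliet, R=hotel=BASE -> take LEFT -> juliet
Index 6 -> juliet

Answer: juliet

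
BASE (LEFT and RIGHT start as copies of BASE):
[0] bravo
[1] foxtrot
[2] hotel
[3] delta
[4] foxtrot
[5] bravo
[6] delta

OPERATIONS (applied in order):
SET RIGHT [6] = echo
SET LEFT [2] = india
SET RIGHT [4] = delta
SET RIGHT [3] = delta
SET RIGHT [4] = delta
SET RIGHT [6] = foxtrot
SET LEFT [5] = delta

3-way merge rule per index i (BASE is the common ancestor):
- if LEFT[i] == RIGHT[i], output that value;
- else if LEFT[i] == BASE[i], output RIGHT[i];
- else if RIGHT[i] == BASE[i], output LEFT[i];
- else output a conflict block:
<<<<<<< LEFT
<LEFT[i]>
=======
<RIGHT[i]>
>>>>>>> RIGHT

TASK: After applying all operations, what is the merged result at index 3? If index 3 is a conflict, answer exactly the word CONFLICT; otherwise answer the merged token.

Answer: delta

Derivation:
Final LEFT:  [bravo, foxtrot, india, delta, foxtrot, delta, delta]
Final RIGHT: [bravo, foxtrot, hotel, delta, delta, bravo, foxtrot]
i=0: L=bravo R=bravo -> agree -> bravo
i=1: L=foxtrot R=foxtrot -> agree -> foxtrot
i=2: L=india, R=hotel=BASE -> take LEFT -> india
i=3: L=delta R=delta -> agree -> delta
i=4: L=foxtrot=BASE, R=delta -> take RIGHT -> delta
i=5: L=delta, R=bravo=BASE -> take LEFT -> delta
i=6: L=delta=BASE, R=foxtrot -> take RIGHT -> foxtrot
Index 3 -> delta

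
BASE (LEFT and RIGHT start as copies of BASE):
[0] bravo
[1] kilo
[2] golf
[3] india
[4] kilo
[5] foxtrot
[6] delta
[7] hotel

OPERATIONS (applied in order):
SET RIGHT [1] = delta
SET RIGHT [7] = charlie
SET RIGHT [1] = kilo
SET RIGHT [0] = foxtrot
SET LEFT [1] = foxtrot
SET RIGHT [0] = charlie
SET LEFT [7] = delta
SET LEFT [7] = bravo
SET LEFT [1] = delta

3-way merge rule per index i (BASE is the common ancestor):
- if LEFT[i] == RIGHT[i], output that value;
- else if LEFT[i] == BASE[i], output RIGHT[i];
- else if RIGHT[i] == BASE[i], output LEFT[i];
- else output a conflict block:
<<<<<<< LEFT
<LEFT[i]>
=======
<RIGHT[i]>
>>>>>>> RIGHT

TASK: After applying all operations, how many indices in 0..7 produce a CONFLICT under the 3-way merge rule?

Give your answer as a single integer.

Answer: 1

Derivation:
Final LEFT:  [bravo, delta, golf, india, kilo, foxtrot, delta, bravo]
Final RIGHT: [charlie, kilo, golf, india, kilo, foxtrot, delta, charlie]
i=0: L=bravo=BASE, R=charlie -> take RIGHT -> charlie
i=1: L=delta, R=kilo=BASE -> take LEFT -> delta
i=2: L=golf R=golf -> agree -> golf
i=3: L=india R=india -> agree -> india
i=4: L=kilo R=kilo -> agree -> kilo
i=5: L=foxtrot R=foxtrot -> agree -> foxtrot
i=6: L=delta R=delta -> agree -> delta
i=7: BASE=hotel L=bravo R=charlie all differ -> CONFLICT
Conflict count: 1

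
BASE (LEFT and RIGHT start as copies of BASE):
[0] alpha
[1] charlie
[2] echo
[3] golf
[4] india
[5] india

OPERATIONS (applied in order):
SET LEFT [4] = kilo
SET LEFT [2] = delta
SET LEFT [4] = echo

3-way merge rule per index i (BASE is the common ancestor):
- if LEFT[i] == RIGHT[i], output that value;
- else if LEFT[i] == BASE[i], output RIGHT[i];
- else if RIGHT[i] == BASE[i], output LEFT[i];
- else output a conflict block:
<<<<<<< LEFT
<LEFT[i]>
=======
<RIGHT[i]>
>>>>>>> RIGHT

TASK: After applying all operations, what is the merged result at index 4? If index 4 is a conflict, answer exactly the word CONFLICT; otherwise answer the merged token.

Answer: echo

Derivation:
Final LEFT:  [alpha, charlie, delta, golf, echo, india]
Final RIGHT: [alpha, charlie, echo, golf, india, india]
i=0: L=alpha R=alpha -> agree -> alpha
i=1: L=charlie R=charlie -> agree -> charlie
i=2: L=delta, R=echo=BASE -> take LEFT -> delta
i=3: L=golf R=golf -> agree -> golf
i=4: L=echo, R=india=BASE -> take LEFT -> echo
i=5: L=india R=india -> agree -> india
Index 4 -> echo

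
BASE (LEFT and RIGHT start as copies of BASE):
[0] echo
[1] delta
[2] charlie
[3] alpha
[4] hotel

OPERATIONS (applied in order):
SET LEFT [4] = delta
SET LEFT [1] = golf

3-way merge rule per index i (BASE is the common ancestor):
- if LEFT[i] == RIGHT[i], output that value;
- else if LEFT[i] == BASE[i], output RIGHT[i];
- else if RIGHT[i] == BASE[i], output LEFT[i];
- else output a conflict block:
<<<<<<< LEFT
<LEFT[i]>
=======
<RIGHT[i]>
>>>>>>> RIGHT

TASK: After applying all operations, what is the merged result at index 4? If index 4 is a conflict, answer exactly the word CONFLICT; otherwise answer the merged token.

Answer: delta

Derivation:
Final LEFT:  [echo, golf, charlie, alpha, delta]
Final RIGHT: [echo, delta, charlie, alpha, hotel]
i=0: L=echo R=echo -> agree -> echo
i=1: L=golf, R=delta=BASE -> take LEFT -> golf
i=2: L=charlie R=charlie -> agree -> charlie
i=3: L=alpha R=alpha -> agree -> alpha
i=4: L=delta, R=hotel=BASE -> take LEFT -> delta
Index 4 -> delta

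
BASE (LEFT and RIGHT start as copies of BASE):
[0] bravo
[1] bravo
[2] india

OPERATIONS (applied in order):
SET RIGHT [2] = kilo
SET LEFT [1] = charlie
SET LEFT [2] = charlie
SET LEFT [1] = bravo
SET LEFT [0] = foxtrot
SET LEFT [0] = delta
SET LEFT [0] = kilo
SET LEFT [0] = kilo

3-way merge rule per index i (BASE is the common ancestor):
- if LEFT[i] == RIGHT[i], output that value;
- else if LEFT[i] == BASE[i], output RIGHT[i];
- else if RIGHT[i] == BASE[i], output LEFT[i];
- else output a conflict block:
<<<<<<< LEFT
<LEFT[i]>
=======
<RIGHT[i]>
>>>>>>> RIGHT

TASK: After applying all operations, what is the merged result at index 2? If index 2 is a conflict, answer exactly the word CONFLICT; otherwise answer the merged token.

Answer: CONFLICT

Derivation:
Final LEFT:  [kilo, bravo, charlie]
Final RIGHT: [bravo, bravo, kilo]
i=0: L=kilo, R=bravo=BASE -> take LEFT -> kilo
i=1: L=bravo R=bravo -> agree -> bravo
i=2: BASE=india L=charlie R=kilo all differ -> CONFLICT
Index 2 -> CONFLICT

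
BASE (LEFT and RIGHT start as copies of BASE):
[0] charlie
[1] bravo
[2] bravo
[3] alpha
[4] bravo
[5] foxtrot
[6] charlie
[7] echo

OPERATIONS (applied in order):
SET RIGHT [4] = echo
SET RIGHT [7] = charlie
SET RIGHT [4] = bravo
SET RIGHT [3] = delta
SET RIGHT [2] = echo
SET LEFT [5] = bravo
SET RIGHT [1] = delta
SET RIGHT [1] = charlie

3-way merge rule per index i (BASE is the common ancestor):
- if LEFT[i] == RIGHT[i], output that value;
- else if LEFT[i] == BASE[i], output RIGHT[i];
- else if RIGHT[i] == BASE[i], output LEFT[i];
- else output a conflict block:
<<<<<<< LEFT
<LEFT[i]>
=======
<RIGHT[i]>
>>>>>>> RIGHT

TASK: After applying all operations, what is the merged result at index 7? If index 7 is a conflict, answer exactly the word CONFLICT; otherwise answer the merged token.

Answer: charlie

Derivation:
Final LEFT:  [charlie, bravo, bravo, alpha, bravo, bravo, charlie, echo]
Final RIGHT: [charlie, charlie, echo, delta, bravo, foxtrot, charlie, charlie]
i=0: L=charlie R=charlie -> agree -> charlie
i=1: L=bravo=BASE, R=charlie -> take RIGHT -> charlie
i=2: L=bravo=BASE, R=echo -> take RIGHT -> echo
i=3: L=alpha=BASE, R=delta -> take RIGHT -> delta
i=4: L=bravo R=bravo -> agree -> bravo
i=5: L=bravo, R=foxtrot=BASE -> take LEFT -> bravo
i=6: L=charlie R=charlie -> agree -> charlie
i=7: L=echo=BASE, R=charlie -> take RIGHT -> charlie
Index 7 -> charlie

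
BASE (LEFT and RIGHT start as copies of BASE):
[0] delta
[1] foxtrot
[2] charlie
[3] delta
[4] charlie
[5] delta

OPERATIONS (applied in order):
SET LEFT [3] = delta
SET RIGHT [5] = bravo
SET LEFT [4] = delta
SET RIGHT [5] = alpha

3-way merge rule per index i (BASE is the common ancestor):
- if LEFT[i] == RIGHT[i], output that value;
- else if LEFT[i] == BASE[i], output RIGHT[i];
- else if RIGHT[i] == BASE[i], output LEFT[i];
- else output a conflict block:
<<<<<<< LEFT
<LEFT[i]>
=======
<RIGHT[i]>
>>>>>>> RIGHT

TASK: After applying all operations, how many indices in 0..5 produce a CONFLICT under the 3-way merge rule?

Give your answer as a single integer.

Final LEFT:  [delta, foxtrot, charlie, delta, delta, delta]
Final RIGHT: [delta, foxtrot, charlie, delta, charlie, alpha]
i=0: L=delta R=delta -> agree -> delta
i=1: L=foxtrot R=foxtrot -> agree -> foxtrot
i=2: L=charlie R=charlie -> agree -> charlie
i=3: L=delta R=delta -> agree -> delta
i=4: L=delta, R=charlie=BASE -> take LEFT -> delta
i=5: L=delta=BASE, R=alpha -> take RIGHT -> alpha
Conflict count: 0

Answer: 0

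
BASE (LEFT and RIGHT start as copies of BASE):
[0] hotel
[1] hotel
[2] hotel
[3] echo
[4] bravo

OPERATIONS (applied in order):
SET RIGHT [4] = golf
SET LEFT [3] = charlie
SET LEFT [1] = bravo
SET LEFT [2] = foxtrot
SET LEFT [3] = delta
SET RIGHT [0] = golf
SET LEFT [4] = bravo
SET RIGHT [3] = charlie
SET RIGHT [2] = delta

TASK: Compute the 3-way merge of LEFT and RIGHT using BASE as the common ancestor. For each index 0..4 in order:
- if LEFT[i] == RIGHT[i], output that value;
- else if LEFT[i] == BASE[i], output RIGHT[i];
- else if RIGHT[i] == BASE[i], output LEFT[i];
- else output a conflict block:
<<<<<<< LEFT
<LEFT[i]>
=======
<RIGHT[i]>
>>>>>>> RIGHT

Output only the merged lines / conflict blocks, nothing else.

Answer: golf
bravo
<<<<<<< LEFT
foxtrot
=======
delta
>>>>>>> RIGHT
<<<<<<< LEFT
delta
=======
charlie
>>>>>>> RIGHT
golf

Derivation:
Final LEFT:  [hotel, bravo, foxtrot, delta, bravo]
Final RIGHT: [golf, hotel, delta, charlie, golf]
i=0: L=hotel=BASE, R=golf -> take RIGHT -> golf
i=1: L=bravo, R=hotel=BASE -> take LEFT -> bravo
i=2: BASE=hotel L=foxtrot R=delta all differ -> CONFLICT
i=3: BASE=echo L=delta R=charlie all differ -> CONFLICT
i=4: L=bravo=BASE, R=golf -> take RIGHT -> golf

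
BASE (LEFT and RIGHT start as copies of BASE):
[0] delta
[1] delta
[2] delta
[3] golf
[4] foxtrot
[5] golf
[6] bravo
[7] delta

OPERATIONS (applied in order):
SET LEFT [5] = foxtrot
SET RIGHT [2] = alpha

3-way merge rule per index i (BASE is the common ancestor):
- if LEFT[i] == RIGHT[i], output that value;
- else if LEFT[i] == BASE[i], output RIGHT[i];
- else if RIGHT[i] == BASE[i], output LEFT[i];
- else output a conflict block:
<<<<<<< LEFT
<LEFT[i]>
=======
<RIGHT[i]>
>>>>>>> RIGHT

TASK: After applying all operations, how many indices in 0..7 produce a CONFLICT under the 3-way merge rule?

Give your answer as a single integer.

Answer: 0

Derivation:
Final LEFT:  [delta, delta, delta, golf, foxtrot, foxtrot, bravo, delta]
Final RIGHT: [delta, delta, alpha, golf, foxtrot, golf, bravo, delta]
i=0: L=delta R=delta -> agree -> delta
i=1: L=delta R=delta -> agree -> delta
i=2: L=delta=BASE, R=alpha -> take RIGHT -> alpha
i=3: L=golf R=golf -> agree -> golf
i=4: L=foxtrot R=foxtrot -> agree -> foxtrot
i=5: L=foxtrot, R=golf=BASE -> take LEFT -> foxtrot
i=6: L=bravo R=bravo -> agree -> bravo
i=7: L=delta R=delta -> agree -> delta
Conflict count: 0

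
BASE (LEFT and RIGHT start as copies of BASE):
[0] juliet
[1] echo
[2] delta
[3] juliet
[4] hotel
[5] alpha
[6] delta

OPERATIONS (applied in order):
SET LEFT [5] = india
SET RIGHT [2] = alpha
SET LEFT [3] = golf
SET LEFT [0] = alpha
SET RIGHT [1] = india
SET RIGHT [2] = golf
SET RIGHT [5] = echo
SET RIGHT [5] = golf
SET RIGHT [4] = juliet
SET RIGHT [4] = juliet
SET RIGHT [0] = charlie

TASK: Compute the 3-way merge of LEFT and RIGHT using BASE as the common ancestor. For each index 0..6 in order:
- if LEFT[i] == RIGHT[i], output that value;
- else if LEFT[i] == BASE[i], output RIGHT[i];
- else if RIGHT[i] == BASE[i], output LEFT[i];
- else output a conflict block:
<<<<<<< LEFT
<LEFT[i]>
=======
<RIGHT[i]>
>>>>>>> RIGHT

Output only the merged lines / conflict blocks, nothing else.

Answer: <<<<<<< LEFT
alpha
=======
charlie
>>>>>>> RIGHT
india
golf
golf
juliet
<<<<<<< LEFT
india
=======
golf
>>>>>>> RIGHT
delta

Derivation:
Final LEFT:  [alpha, echo, delta, golf, hotel, india, delta]
Final RIGHT: [charlie, india, golf, juliet, juliet, golf, delta]
i=0: BASE=juliet L=alpha R=charlie all differ -> CONFLICT
i=1: L=echo=BASE, R=india -> take RIGHT -> india
i=2: L=delta=BASE, R=golf -> take RIGHT -> golf
i=3: L=golf, R=juliet=BASE -> take LEFT -> golf
i=4: L=hotel=BASE, R=juliet -> take RIGHT -> juliet
i=5: BASE=alpha L=india R=golf all differ -> CONFLICT
i=6: L=delta R=delta -> agree -> delta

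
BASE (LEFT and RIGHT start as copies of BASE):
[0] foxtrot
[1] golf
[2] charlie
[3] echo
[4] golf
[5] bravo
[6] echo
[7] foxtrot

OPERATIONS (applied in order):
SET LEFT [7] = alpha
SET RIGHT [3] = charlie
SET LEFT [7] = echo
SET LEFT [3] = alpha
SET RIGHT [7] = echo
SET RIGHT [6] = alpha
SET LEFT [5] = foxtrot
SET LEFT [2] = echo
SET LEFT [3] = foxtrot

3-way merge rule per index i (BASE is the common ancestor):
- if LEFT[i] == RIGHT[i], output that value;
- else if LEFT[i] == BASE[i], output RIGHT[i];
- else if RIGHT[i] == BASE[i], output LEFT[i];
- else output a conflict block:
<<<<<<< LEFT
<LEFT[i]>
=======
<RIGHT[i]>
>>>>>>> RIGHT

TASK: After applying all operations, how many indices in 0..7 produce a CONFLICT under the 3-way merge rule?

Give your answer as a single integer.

Answer: 1

Derivation:
Final LEFT:  [foxtrot, golf, echo, foxtrot, golf, foxtrot, echo, echo]
Final RIGHT: [foxtrot, golf, charlie, charlie, golf, bravo, alpha, echo]
i=0: L=foxtrot R=foxtrot -> agree -> foxtrot
i=1: L=golf R=golf -> agree -> golf
i=2: L=echo, R=charlie=BASE -> take LEFT -> echo
i=3: BASE=echo L=foxtrot R=charlie all differ -> CONFLICT
i=4: L=golf R=golf -> agree -> golf
i=5: L=foxtrot, R=bravo=BASE -> take LEFT -> foxtrot
i=6: L=echo=BASE, R=alpha -> take RIGHT -> alpha
i=7: L=echo R=echo -> agree -> echo
Conflict count: 1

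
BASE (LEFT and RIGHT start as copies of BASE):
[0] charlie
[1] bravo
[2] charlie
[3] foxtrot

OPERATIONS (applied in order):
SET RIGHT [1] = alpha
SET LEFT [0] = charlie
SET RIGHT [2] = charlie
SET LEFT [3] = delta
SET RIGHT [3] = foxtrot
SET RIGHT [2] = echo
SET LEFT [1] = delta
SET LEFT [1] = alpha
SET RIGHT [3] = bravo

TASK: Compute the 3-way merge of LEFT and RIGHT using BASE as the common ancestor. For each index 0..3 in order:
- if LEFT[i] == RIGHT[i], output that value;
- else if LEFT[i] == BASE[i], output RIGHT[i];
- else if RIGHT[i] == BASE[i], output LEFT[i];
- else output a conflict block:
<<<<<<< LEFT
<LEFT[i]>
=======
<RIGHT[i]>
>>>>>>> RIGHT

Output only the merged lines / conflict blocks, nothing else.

Answer: charlie
alpha
echo
<<<<<<< LEFT
delta
=======
bravo
>>>>>>> RIGHT

Derivation:
Final LEFT:  [charlie, alpha, charlie, delta]
Final RIGHT: [charlie, alpha, echo, bravo]
i=0: L=charlie R=charlie -> agree -> charlie
i=1: L=alpha R=alpha -> agree -> alpha
i=2: L=charlie=BASE, R=echo -> take RIGHT -> echo
i=3: BASE=foxtrot L=delta R=bravo all differ -> CONFLICT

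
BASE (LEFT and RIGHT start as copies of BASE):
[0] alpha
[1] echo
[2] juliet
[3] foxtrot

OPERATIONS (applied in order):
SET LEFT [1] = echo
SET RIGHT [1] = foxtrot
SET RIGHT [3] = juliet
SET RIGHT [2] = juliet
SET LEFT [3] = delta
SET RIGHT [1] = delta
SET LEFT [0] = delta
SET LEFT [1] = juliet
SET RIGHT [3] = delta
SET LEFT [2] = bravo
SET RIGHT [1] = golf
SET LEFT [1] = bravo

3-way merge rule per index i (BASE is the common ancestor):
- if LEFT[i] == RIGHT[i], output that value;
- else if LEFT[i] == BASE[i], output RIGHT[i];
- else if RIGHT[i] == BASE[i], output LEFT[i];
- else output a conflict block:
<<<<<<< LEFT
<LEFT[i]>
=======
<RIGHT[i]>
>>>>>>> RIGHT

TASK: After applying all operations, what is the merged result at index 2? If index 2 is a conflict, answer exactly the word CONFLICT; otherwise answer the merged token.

Final LEFT:  [delta, bravo, bravo, delta]
Final RIGHT: [alpha, golf, juliet, delta]
i=0: L=delta, R=alpha=BASE -> take LEFT -> delta
i=1: BASE=echo L=bravo R=golf all differ -> CONFLICT
i=2: L=bravo, R=juliet=BASE -> take LEFT -> bravo
i=3: L=delta R=delta -> agree -> delta
Index 2 -> bravo

Answer: bravo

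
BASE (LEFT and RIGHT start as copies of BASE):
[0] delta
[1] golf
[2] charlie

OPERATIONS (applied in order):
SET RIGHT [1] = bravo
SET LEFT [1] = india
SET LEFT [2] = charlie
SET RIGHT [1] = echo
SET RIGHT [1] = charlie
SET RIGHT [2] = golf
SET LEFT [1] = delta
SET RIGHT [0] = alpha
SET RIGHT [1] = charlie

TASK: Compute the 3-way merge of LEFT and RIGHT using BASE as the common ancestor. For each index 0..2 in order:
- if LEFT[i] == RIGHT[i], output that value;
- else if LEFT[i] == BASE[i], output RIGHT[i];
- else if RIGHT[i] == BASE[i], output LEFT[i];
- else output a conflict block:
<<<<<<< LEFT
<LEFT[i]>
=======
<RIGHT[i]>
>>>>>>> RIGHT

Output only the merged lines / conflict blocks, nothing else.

Answer: alpha
<<<<<<< LEFT
delta
=======
charlie
>>>>>>> RIGHT
golf

Derivation:
Final LEFT:  [delta, delta, charlie]
Final RIGHT: [alpha, charlie, golf]
i=0: L=delta=BASE, R=alpha -> take RIGHT -> alpha
i=1: BASE=golf L=delta R=charlie all differ -> CONFLICT
i=2: L=charlie=BASE, R=golf -> take RIGHT -> golf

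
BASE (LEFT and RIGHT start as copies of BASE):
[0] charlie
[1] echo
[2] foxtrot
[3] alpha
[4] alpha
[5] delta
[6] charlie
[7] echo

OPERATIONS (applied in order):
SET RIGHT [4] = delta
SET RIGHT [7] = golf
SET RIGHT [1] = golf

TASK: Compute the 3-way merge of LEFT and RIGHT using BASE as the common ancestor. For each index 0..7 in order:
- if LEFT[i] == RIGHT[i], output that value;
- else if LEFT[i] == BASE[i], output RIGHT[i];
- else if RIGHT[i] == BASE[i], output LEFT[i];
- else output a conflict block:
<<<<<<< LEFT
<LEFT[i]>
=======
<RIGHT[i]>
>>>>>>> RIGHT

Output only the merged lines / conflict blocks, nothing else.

Final LEFT:  [charlie, echo, foxtrot, alpha, alpha, delta, charlie, echo]
Final RIGHT: [charlie, golf, foxtrot, alpha, delta, delta, charlie, golf]
i=0: L=charlie R=charlie -> agree -> charlie
i=1: L=echo=BASE, R=golf -> take RIGHT -> golf
i=2: L=foxtrot R=foxtrot -> agree -> foxtrot
i=3: L=alpha R=alpha -> agree -> alpha
i=4: L=alpha=BASE, R=delta -> take RIGHT -> delta
i=5: L=delta R=delta -> agree -> delta
i=6: L=charlie R=charlie -> agree -> charlie
i=7: L=echo=BASE, R=golf -> take RIGHT -> golf

Answer: charlie
golf
foxtrot
alpha
delta
delta
charlie
golf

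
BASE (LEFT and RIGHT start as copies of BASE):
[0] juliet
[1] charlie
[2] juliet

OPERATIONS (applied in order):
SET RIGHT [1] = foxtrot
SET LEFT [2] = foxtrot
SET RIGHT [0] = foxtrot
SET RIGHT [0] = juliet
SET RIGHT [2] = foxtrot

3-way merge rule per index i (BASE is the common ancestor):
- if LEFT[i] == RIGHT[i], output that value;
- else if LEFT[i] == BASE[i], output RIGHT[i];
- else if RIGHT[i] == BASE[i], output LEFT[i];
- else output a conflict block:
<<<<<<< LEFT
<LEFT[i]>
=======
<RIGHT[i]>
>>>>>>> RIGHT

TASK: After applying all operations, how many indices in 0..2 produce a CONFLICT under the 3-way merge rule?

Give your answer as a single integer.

Final LEFT:  [juliet, charlie, foxtrot]
Final RIGHT: [juliet, foxtrot, foxtrot]
i=0: L=juliet R=juliet -> agree -> juliet
i=1: L=charlie=BASE, R=foxtrot -> take RIGHT -> foxtrot
i=2: L=foxtrot R=foxtrot -> agree -> foxtrot
Conflict count: 0

Answer: 0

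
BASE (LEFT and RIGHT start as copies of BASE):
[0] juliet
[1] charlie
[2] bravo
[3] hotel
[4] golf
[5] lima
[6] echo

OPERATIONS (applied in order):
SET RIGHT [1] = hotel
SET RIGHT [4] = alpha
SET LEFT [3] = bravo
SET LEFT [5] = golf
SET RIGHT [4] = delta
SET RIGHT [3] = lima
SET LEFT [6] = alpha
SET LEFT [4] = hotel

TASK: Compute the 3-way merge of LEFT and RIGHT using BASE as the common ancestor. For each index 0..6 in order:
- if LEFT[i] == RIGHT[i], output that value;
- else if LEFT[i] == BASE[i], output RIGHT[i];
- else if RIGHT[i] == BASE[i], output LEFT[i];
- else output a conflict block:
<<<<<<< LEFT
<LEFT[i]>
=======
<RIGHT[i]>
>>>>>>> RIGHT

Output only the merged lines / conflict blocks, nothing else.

Final LEFT:  [juliet, charlie, bravo, bravo, hotel, golf, alpha]
Final RIGHT: [juliet, hotel, bravo, lima, delta, lima, echo]
i=0: L=juliet R=juliet -> agree -> juliet
i=1: L=charlie=BASE, R=hotel -> take RIGHT -> hotel
i=2: L=bravo R=bravo -> agree -> bravo
i=3: BASE=hotel L=bravo R=lima all differ -> CONFLICT
i=4: BASE=golf L=hotel R=delta all differ -> CONFLICT
i=5: L=golf, R=lima=BASE -> take LEFT -> golf
i=6: L=alpha, R=echo=BASE -> take LEFT -> alpha

Answer: juliet
hotel
bravo
<<<<<<< LEFT
bravo
=======
lima
>>>>>>> RIGHT
<<<<<<< LEFT
hotel
=======
delta
>>>>>>> RIGHT
golf
alpha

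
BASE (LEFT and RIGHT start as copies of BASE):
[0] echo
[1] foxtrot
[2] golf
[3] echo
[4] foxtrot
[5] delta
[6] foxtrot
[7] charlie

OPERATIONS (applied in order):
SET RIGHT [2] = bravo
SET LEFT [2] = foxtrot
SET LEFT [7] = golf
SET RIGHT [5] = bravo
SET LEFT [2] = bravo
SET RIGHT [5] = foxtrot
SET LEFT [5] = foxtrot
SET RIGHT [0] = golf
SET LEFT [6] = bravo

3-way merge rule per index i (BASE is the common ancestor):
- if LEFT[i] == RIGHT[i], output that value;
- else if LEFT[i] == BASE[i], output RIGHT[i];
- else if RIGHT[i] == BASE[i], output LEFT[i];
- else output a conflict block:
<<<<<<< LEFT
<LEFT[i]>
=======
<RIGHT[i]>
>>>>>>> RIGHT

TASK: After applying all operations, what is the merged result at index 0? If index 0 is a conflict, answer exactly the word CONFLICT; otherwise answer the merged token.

Answer: golf

Derivation:
Final LEFT:  [echo, foxtrot, bravo, echo, foxtrot, foxtrot, bravo, golf]
Final RIGHT: [golf, foxtrot, bravo, echo, foxtrot, foxtrot, foxtrot, charlie]
i=0: L=echo=BASE, R=golf -> take RIGHT -> golf
i=1: L=foxtrot R=foxtrot -> agree -> foxtrot
i=2: L=bravo R=bravo -> agree -> bravo
i=3: L=echo R=echo -> agree -> echo
i=4: L=foxtrot R=foxtrot -> agree -> foxtrot
i=5: L=foxtrot R=foxtrot -> agree -> foxtrot
i=6: L=bravo, R=foxtrot=BASE -> take LEFT -> bravo
i=7: L=golf, R=charlie=BASE -> take LEFT -> golf
Index 0 -> golf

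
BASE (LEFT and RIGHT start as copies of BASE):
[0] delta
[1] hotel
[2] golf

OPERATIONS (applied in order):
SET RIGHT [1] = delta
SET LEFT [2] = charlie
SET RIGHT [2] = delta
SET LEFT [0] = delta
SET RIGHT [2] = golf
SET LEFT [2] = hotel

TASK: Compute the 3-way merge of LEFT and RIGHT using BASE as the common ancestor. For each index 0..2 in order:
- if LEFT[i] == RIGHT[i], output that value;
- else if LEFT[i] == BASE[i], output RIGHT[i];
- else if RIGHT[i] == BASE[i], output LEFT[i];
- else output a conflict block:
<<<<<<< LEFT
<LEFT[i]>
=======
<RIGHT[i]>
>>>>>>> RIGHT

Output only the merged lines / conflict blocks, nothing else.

Answer: delta
delta
hotel

Derivation:
Final LEFT:  [delta, hotel, hotel]
Final RIGHT: [delta, delta, golf]
i=0: L=delta R=delta -> agree -> delta
i=1: L=hotel=BASE, R=delta -> take RIGHT -> delta
i=2: L=hotel, R=golf=BASE -> take LEFT -> hotel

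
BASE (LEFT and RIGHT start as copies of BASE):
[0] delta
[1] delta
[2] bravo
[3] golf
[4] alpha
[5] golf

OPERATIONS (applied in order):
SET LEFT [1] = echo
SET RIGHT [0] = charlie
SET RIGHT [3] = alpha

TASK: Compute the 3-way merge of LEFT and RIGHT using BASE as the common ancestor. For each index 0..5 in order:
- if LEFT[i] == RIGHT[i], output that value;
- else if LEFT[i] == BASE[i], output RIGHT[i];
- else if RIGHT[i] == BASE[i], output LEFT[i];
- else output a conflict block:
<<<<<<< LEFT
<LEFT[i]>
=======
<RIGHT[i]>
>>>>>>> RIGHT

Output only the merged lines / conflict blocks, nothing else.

Answer: charlie
echo
bravo
alpha
alpha
golf

Derivation:
Final LEFT:  [delta, echo, bravo, golf, alpha, golf]
Final RIGHT: [charlie, delta, bravo, alpha, alpha, golf]
i=0: L=delta=BASE, R=charlie -> take RIGHT -> charlie
i=1: L=echo, R=delta=BASE -> take LEFT -> echo
i=2: L=bravo R=bravo -> agree -> bravo
i=3: L=golf=BASE, R=alpha -> take RIGHT -> alpha
i=4: L=alpha R=alpha -> agree -> alpha
i=5: L=golf R=golf -> agree -> golf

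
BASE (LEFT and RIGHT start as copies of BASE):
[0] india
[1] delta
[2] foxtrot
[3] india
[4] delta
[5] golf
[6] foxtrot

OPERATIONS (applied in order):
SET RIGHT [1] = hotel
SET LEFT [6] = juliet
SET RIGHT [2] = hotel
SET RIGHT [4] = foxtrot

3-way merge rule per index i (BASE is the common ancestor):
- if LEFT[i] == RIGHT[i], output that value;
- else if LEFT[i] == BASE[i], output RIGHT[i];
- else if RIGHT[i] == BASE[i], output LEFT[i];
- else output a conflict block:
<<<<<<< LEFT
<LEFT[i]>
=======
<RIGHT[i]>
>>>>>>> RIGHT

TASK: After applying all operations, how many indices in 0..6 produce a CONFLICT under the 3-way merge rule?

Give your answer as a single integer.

Answer: 0

Derivation:
Final LEFT:  [india, delta, foxtrot, india, delta, golf, juliet]
Final RIGHT: [india, hotel, hotel, india, foxtrot, golf, foxtrot]
i=0: L=india R=india -> agree -> india
i=1: L=delta=BASE, R=hotel -> take RIGHT -> hotel
i=2: L=foxtrot=BASE, R=hotel -> take RIGHT -> hotel
i=3: L=india R=india -> agree -> india
i=4: L=delta=BASE, R=foxtrot -> take RIGHT -> foxtrot
i=5: L=golf R=golf -> agree -> golf
i=6: L=juliet, R=foxtrot=BASE -> take LEFT -> juliet
Conflict count: 0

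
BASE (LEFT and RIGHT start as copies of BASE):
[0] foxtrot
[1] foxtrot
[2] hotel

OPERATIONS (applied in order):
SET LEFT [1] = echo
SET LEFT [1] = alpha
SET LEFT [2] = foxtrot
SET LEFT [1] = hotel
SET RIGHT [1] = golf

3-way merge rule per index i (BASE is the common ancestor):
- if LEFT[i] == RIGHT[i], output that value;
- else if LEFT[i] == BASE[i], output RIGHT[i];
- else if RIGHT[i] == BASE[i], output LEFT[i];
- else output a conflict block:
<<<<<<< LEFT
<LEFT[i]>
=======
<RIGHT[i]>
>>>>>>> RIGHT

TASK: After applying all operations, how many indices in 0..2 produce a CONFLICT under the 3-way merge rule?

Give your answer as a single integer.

Final LEFT:  [foxtrot, hotel, foxtrot]
Final RIGHT: [foxtrot, golf, hotel]
i=0: L=foxtrot R=foxtrot -> agree -> foxtrot
i=1: BASE=foxtrot L=hotel R=golf all differ -> CONFLICT
i=2: L=foxtrot, R=hotel=BASE -> take LEFT -> foxtrot
Conflict count: 1

Answer: 1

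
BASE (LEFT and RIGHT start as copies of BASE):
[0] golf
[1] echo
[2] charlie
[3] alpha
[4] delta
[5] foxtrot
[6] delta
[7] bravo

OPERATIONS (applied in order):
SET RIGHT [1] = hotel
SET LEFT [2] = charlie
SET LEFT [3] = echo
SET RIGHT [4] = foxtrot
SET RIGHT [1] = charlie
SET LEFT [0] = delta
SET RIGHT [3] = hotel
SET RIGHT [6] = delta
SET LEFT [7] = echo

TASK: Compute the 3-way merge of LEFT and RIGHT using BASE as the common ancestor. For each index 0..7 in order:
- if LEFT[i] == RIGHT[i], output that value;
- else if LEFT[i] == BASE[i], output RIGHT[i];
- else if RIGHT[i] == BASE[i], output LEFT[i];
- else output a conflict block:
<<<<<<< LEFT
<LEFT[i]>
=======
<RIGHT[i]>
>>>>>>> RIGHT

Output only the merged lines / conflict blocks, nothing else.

Final LEFT:  [delta, echo, charlie, echo, delta, foxtrot, delta, echo]
Final RIGHT: [golf, charlie, charlie, hotel, foxtrot, foxtrot, delta, bravo]
i=0: L=delta, R=golf=BASE -> take LEFT -> delta
i=1: L=echo=BASE, R=charlie -> take RIGHT -> charlie
i=2: L=charlie R=charlie -> agree -> charlie
i=3: BASE=alpha L=echo R=hotel all differ -> CONFLICT
i=4: L=delta=BASE, R=foxtrot -> take RIGHT -> foxtrot
i=5: L=foxtrot R=foxtrot -> agree -> foxtrot
i=6: L=delta R=delta -> agree -> delta
i=7: L=echo, R=bravo=BASE -> take LEFT -> echo

Answer: delta
charlie
charlie
<<<<<<< LEFT
echo
=======
hotel
>>>>>>> RIGHT
foxtrot
foxtrot
delta
echo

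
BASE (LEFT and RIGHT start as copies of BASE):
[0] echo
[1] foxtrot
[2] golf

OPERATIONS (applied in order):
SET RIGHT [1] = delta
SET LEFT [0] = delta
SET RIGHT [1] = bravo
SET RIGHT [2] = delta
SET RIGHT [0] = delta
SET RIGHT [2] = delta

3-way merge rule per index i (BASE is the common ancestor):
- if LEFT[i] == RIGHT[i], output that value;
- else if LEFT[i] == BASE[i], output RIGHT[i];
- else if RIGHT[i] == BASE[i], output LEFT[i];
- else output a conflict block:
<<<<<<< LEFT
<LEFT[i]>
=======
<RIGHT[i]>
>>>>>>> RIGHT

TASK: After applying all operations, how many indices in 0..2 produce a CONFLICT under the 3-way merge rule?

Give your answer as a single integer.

Answer: 0

Derivation:
Final LEFT:  [delta, foxtrot, golf]
Final RIGHT: [delta, bravo, delta]
i=0: L=delta R=delta -> agree -> delta
i=1: L=foxtrot=BASE, R=bravo -> take RIGHT -> bravo
i=2: L=golf=BASE, R=delta -> take RIGHT -> delta
Conflict count: 0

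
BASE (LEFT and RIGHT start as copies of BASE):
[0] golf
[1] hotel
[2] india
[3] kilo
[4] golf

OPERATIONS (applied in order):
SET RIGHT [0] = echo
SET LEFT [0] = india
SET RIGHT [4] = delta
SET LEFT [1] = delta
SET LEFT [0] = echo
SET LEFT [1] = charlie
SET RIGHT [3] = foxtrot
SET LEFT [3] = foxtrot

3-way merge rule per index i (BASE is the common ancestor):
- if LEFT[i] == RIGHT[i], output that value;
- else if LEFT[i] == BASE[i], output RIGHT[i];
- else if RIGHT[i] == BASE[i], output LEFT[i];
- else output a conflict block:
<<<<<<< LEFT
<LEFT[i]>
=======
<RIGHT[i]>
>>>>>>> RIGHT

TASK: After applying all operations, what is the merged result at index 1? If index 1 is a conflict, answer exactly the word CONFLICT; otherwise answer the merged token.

Answer: charlie

Derivation:
Final LEFT:  [echo, charlie, india, foxtrot, golf]
Final RIGHT: [echo, hotel, india, foxtrot, delta]
i=0: L=echo R=echo -> agree -> echo
i=1: L=charlie, R=hotel=BASE -> take LEFT -> charlie
i=2: L=india R=india -> agree -> india
i=3: L=foxtrot R=foxtrot -> agree -> foxtrot
i=4: L=golf=BASE, R=delta -> take RIGHT -> delta
Index 1 -> charlie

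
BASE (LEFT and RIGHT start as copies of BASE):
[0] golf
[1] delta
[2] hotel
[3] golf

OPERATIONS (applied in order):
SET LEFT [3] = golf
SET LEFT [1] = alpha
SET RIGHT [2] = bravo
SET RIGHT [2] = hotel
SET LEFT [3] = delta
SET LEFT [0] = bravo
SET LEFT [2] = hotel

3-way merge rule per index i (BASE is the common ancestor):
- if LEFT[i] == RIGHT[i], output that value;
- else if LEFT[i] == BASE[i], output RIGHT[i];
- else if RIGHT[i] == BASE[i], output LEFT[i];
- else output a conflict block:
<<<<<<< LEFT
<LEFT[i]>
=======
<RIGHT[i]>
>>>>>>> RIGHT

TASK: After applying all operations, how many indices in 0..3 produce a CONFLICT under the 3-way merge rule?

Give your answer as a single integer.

Final LEFT:  [bravo, alpha, hotel, delta]
Final RIGHT: [golf, delta, hotel, golf]
i=0: L=bravo, R=golf=BASE -> take LEFT -> bravo
i=1: L=alpha, R=delta=BASE -> take LEFT -> alpha
i=2: L=hotel R=hotel -> agree -> hotel
i=3: L=delta, R=golf=BASE -> take LEFT -> delta
Conflict count: 0

Answer: 0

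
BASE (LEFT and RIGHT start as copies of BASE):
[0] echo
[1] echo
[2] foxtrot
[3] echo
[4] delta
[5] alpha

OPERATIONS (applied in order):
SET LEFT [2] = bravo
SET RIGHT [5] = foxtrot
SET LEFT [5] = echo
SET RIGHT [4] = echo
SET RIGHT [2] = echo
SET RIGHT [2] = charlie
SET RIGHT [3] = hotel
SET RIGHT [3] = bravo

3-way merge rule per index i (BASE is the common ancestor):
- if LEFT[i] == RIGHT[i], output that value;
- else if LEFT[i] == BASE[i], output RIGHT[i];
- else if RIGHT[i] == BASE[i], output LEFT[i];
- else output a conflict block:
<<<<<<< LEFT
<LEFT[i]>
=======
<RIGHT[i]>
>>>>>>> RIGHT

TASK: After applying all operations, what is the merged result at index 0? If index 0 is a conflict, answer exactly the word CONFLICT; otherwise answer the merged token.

Final LEFT:  [echo, echo, bravo, echo, delta, echo]
Final RIGHT: [echo, echo, charlie, bravo, echo, foxtrot]
i=0: L=echo R=echo -> agree -> echo
i=1: L=echo R=echo -> agree -> echo
i=2: BASE=foxtrot L=bravo R=charlie all differ -> CONFLICT
i=3: L=echo=BASE, R=bravo -> take RIGHT -> bravo
i=4: L=delta=BASE, R=echo -> take RIGHT -> echo
i=5: BASE=alpha L=echo R=foxtrot all differ -> CONFLICT
Index 0 -> echo

Answer: echo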